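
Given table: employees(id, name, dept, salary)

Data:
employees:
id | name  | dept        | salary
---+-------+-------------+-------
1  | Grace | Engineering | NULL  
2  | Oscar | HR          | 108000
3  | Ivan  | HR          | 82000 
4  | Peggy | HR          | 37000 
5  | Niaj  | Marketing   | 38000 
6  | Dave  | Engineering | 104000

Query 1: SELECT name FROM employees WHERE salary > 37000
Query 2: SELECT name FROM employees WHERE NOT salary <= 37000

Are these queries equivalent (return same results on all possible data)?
Yes, equivalent

Both queries return: [('Dave',), ('Ivan',), ('Niaj',), ('Oscar',)]

Reason: Both filter salary > 37000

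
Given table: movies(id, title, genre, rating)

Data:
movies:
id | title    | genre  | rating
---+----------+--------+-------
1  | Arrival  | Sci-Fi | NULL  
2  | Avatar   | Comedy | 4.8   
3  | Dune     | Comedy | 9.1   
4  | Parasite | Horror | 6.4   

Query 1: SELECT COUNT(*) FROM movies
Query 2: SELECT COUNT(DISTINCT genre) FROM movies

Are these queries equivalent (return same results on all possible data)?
No, not equivalent

Query 1 returns: [(4,)]
Query 2 returns: [(3,)]

Reason: COUNT(*) counts rows, COUNT(DISTINCT genre) counts unique genres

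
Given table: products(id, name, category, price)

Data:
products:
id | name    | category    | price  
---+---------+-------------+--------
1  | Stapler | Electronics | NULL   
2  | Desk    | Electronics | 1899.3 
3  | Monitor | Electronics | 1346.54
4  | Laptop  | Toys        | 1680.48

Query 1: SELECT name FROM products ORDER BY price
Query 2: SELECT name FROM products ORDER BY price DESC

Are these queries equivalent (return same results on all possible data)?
No, not equivalent

Query 1 returns: [('Stapler',), ('Monitor',), ('Laptop',), ('Desk',)]
Query 2 returns: [('Desk',), ('Laptop',), ('Monitor',), ('Stapler',)]

Reason: ASC vs DESC gives opposite ordering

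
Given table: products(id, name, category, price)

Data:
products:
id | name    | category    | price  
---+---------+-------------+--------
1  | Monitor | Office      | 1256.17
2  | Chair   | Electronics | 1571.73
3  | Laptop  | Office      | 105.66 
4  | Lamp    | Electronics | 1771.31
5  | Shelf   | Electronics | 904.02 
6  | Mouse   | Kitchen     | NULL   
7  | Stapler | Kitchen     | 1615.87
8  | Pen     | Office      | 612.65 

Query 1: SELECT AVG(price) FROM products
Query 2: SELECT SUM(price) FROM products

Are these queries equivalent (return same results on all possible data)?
No, not equivalent

Query 1 returns: [(1119.6299999999999,)]
Query 2 returns: [(7837.41,)]

Reason: AVG vs SUM give different aggregate values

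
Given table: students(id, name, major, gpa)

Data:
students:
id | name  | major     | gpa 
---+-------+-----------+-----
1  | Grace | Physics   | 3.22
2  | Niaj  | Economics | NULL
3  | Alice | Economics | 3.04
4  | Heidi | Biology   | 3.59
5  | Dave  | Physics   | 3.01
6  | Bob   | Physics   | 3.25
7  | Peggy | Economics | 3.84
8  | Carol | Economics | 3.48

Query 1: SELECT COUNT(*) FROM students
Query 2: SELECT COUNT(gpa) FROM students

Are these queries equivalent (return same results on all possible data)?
No, not equivalent

Query 1 returns: [(8,)]
Query 2 returns: [(7,)]

Reason: COUNT(*) includes NULLs, COUNT(column) excludes them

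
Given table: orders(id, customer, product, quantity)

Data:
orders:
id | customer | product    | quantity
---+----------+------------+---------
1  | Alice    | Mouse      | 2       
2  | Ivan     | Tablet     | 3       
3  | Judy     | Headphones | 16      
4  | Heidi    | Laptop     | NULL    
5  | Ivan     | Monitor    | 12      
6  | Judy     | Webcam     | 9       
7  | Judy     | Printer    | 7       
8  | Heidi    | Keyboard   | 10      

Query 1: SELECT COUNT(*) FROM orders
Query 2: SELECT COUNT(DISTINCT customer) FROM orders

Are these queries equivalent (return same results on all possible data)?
No, not equivalent

Query 1 returns: [(8,)]
Query 2 returns: [(4,)]

Reason: COUNT(*) counts rows, COUNT(DISTINCT customer) counts unique customers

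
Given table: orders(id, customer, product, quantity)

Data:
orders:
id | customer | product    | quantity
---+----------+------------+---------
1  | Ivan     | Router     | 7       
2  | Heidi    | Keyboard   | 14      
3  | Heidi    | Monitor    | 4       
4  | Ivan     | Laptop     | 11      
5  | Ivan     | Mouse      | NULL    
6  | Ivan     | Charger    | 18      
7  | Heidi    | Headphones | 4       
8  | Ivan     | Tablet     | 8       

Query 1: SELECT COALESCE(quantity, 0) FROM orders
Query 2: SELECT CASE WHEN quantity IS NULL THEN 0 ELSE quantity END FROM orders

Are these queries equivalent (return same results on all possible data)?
Yes, equivalent

Both queries return: [(0,), (4,), (4,), (7,), (8,), (11,), (14,), (18,)]

Reason: COALESCE vs CASE for NULL handling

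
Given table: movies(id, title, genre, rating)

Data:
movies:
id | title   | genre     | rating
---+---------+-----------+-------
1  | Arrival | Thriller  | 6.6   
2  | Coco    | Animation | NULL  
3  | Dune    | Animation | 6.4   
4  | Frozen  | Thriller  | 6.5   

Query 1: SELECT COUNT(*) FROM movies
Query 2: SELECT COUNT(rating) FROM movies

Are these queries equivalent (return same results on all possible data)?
No, not equivalent

Query 1 returns: [(4,)]
Query 2 returns: [(3,)]

Reason: COUNT(*) includes NULLs, COUNT(column) excludes them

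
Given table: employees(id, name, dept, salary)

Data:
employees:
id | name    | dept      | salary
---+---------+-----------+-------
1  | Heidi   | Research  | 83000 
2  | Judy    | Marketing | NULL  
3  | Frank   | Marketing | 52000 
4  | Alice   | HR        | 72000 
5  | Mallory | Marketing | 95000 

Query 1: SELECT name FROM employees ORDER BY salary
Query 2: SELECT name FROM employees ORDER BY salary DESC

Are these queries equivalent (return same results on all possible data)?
No, not equivalent

Query 1 returns: [('Judy',), ('Frank',), ('Alice',), ('Heidi',), ('Mallory',)]
Query 2 returns: [('Mallory',), ('Heidi',), ('Alice',), ('Frank',), ('Judy',)]

Reason: ASC vs DESC gives opposite ordering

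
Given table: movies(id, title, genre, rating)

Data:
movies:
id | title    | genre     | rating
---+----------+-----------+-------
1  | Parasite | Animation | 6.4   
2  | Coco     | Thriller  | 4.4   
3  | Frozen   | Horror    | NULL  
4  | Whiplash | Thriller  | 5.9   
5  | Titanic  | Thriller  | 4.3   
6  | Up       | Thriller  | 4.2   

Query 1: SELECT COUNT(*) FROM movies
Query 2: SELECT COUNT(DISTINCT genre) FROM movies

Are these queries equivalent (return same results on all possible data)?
No, not equivalent

Query 1 returns: [(6,)]
Query 2 returns: [(3,)]

Reason: COUNT(*) counts rows, COUNT(DISTINCT genre) counts unique genres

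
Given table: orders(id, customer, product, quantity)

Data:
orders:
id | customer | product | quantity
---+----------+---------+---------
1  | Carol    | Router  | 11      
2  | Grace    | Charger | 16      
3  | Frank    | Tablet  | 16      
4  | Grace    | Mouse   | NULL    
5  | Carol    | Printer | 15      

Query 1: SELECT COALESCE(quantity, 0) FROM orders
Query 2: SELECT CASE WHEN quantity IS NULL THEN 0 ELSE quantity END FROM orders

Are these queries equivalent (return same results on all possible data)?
Yes, equivalent

Both queries return: [(0,), (11,), (15,), (16,), (16,)]

Reason: COALESCE vs CASE for NULL handling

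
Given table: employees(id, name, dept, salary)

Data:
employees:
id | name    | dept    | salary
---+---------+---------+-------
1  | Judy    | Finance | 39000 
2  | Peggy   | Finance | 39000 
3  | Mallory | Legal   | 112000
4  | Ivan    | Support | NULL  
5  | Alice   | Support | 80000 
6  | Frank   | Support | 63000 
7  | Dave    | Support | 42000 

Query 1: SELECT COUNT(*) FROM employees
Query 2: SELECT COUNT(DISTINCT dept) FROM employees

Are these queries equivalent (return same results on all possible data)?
No, not equivalent

Query 1 returns: [(7,)]
Query 2 returns: [(3,)]

Reason: COUNT(*) counts rows, COUNT(DISTINCT dept) counts unique depts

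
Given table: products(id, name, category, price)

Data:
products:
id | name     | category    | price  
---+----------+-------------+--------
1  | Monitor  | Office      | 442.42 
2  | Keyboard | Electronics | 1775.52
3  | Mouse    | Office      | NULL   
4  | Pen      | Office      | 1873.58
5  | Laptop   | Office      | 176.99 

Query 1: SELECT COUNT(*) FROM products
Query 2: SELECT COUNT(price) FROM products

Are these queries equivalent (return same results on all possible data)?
No, not equivalent

Query 1 returns: [(5,)]
Query 2 returns: [(4,)]

Reason: COUNT(*) includes NULLs, COUNT(column) excludes them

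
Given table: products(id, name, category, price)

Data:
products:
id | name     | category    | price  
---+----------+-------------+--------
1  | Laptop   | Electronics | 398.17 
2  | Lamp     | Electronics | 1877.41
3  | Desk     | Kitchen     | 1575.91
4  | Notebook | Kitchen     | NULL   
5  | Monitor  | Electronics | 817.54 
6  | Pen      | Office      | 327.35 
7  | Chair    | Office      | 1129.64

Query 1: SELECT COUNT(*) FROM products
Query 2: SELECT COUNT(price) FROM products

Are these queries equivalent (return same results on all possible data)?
No, not equivalent

Query 1 returns: [(7,)]
Query 2 returns: [(6,)]

Reason: COUNT(*) includes NULLs, COUNT(column) excludes them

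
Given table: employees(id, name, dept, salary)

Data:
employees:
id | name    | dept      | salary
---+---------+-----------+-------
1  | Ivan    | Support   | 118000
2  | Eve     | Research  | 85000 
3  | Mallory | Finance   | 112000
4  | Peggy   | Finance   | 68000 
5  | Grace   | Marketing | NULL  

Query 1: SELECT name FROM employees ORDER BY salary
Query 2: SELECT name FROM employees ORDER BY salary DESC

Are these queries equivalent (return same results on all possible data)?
No, not equivalent

Query 1 returns: [('Grace',), ('Peggy',), ('Eve',), ('Mallory',), ('Ivan',)]
Query 2 returns: [('Ivan',), ('Mallory',), ('Eve',), ('Peggy',), ('Grace',)]

Reason: ASC vs DESC gives opposite ordering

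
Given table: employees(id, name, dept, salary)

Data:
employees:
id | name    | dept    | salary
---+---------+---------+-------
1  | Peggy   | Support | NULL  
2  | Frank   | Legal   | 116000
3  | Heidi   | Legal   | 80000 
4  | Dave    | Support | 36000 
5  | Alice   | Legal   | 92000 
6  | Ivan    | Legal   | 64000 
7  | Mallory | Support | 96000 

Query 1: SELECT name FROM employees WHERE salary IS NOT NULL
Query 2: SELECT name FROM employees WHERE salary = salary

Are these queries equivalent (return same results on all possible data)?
Yes, equivalent

Both queries return: [('Alice',), ('Dave',), ('Frank',), ('Heidi',), ('Ivan',), ('Mallory',)]

Reason: IS NOT NULL vs self-equality (both exclude NULLs)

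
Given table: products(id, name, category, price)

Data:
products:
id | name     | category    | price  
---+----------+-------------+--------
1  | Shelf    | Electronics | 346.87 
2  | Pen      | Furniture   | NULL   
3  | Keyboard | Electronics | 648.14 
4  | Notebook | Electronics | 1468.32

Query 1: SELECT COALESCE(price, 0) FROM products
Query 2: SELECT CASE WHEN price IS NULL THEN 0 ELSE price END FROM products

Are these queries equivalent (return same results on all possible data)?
Yes, equivalent

Both queries return: [(0,), (346.87,), (648.14,), (1468.32,)]

Reason: COALESCE vs CASE for NULL handling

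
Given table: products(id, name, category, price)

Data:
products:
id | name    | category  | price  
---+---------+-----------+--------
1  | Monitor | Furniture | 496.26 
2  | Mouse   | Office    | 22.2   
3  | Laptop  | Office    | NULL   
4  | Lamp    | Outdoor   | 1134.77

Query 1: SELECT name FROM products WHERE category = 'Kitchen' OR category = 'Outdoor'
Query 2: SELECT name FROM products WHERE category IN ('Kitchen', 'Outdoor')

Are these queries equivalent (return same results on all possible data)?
Yes, equivalent

Both queries return: [('Lamp',)]

Reason: OR vs IN are equivalent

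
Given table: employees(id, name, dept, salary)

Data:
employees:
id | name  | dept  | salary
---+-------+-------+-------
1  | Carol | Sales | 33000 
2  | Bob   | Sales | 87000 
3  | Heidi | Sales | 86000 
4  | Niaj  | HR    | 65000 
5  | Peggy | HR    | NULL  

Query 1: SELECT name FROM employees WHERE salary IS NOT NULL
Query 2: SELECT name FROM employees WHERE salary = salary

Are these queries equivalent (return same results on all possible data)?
Yes, equivalent

Both queries return: [('Bob',), ('Carol',), ('Heidi',), ('Niaj',)]

Reason: IS NOT NULL vs self-equality (both exclude NULLs)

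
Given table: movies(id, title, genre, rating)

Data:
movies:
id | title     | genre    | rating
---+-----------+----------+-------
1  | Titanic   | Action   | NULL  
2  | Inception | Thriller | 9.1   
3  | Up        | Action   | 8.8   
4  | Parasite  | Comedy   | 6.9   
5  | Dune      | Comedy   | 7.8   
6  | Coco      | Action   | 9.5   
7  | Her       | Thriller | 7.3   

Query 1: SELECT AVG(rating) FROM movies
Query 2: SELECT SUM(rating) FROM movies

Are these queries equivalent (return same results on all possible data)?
No, not equivalent

Query 1 returns: [(8.233333333333333,)]
Query 2 returns: [(49.4,)]

Reason: AVG vs SUM give different aggregate values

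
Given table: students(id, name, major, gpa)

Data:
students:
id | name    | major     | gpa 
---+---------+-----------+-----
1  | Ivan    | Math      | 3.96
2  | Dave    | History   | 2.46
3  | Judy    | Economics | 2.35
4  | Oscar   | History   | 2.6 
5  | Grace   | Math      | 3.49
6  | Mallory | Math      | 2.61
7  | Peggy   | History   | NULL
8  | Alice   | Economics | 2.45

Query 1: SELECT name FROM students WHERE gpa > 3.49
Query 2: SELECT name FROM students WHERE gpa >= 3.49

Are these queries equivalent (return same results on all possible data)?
No, not equivalent

Query 1 returns: [('Ivan',)]
Query 2 returns: [('Ivan',), ('Grace',)]

Reason: > vs >= gives different results when gpa = 3.49 exists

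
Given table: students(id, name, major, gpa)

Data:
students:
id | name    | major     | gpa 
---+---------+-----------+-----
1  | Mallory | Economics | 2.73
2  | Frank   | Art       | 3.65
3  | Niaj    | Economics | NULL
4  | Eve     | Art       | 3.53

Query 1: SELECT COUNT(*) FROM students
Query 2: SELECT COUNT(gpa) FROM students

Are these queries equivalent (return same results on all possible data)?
No, not equivalent

Query 1 returns: [(4,)]
Query 2 returns: [(3,)]

Reason: COUNT(*) includes NULLs, COUNT(column) excludes them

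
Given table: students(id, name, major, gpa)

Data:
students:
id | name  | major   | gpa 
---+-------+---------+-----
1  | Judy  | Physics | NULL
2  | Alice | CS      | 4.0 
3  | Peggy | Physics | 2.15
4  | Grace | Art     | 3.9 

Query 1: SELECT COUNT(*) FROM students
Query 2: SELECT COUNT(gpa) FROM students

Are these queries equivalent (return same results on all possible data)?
No, not equivalent

Query 1 returns: [(4,)]
Query 2 returns: [(3,)]

Reason: COUNT(*) includes NULLs, COUNT(column) excludes them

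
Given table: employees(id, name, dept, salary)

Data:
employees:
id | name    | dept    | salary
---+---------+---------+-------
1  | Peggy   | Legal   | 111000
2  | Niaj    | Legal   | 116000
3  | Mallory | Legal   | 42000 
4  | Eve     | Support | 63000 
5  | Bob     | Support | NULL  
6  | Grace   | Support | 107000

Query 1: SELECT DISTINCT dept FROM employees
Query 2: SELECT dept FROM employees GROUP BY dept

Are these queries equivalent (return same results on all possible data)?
Yes, equivalent

Both queries return: [('Legal',), ('Support',)]

Reason: Both get unique depts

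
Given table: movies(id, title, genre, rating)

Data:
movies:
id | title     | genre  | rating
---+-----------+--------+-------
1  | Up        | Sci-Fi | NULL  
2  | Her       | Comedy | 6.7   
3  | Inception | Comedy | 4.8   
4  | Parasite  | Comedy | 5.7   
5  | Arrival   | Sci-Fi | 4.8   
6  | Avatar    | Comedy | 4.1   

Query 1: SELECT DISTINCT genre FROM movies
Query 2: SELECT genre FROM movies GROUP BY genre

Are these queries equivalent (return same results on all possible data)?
Yes, equivalent

Both queries return: [('Comedy',), ('Sci-Fi',)]

Reason: Both get unique genres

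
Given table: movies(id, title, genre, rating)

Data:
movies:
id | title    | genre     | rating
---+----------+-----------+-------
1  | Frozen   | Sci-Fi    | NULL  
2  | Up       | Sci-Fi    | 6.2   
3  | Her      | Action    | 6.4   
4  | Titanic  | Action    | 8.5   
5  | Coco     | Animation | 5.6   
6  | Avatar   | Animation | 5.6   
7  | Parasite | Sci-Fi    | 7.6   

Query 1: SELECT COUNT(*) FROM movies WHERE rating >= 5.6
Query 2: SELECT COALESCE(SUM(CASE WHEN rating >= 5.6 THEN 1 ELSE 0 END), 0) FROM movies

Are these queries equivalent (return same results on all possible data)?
Yes, equivalent

Both queries return: [(6,)]

Reason: COUNT with WHERE vs conditional SUM (COALESCE handles empty-table NULL)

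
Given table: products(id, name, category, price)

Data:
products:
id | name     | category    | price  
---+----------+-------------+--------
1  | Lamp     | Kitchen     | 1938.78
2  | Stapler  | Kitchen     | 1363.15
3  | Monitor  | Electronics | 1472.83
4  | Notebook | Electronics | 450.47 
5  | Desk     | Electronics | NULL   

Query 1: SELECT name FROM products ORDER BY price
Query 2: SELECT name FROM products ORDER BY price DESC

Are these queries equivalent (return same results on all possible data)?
No, not equivalent

Query 1 returns: [('Desk',), ('Notebook',), ('Stapler',), ('Monitor',), ('Lamp',)]
Query 2 returns: [('Lamp',), ('Monitor',), ('Stapler',), ('Notebook',), ('Desk',)]

Reason: ASC vs DESC gives opposite ordering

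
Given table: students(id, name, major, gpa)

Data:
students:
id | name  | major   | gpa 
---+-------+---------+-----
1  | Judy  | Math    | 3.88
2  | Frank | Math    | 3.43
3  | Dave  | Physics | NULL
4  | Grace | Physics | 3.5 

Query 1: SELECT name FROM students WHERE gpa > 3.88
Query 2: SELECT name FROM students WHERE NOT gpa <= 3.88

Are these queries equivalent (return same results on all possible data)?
Yes, equivalent

Both queries return: []

Reason: Both filter gpa > 3.88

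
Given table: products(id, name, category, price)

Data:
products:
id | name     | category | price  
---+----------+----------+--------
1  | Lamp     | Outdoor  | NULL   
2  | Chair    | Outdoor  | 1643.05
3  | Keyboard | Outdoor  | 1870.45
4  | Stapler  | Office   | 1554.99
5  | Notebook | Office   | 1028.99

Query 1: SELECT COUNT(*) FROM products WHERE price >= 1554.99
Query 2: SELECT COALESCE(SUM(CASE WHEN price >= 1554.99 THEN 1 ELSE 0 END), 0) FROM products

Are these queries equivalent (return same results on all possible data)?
Yes, equivalent

Both queries return: [(3,)]

Reason: COUNT with WHERE vs conditional SUM (COALESCE handles empty-table NULL)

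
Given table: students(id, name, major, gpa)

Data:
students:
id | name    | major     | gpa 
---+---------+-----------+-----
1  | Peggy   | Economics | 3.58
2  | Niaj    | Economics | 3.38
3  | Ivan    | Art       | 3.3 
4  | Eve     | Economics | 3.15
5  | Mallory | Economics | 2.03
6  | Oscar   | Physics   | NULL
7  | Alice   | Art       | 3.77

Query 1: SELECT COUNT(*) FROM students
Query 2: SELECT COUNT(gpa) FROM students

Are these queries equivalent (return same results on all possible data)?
No, not equivalent

Query 1 returns: [(7,)]
Query 2 returns: [(6,)]

Reason: COUNT(*) includes NULLs, COUNT(column) excludes them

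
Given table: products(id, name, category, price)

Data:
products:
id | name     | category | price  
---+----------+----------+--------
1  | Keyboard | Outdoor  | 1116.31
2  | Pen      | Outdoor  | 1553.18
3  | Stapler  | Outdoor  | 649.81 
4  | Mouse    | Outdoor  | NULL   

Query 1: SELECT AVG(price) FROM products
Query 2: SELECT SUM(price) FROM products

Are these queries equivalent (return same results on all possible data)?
No, not equivalent

Query 1 returns: [(1106.4333333333334,)]
Query 2 returns: [(3319.3,)]

Reason: AVG vs SUM give different aggregate values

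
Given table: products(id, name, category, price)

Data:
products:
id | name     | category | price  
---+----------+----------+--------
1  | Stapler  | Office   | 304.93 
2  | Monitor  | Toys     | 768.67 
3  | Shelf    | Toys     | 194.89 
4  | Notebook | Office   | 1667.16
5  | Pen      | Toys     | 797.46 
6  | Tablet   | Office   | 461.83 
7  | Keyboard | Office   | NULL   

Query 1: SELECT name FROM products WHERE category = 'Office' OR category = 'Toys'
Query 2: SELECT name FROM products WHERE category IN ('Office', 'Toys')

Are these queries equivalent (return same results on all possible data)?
Yes, equivalent

Both queries return: [('Keyboard',), ('Monitor',), ('Notebook',), ('Pen',), ('Shelf',), ('Stapler',), ('Tablet',)]

Reason: OR vs IN are equivalent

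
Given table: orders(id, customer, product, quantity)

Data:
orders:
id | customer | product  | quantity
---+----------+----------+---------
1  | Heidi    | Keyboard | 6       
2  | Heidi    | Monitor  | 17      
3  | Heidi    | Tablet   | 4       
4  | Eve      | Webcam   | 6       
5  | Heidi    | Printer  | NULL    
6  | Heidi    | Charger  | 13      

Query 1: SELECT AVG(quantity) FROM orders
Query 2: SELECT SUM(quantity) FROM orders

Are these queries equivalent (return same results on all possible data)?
No, not equivalent

Query 1 returns: [(9.2,)]
Query 2 returns: [(46,)]

Reason: AVG vs SUM give different aggregate values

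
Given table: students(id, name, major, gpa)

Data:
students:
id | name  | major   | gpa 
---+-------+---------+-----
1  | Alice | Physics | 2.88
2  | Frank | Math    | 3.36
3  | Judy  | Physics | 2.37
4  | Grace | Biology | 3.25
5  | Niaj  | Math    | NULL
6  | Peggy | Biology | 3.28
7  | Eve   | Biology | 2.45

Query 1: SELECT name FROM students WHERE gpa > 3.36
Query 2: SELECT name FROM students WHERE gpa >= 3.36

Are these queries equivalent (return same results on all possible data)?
No, not equivalent

Query 1 returns: []
Query 2 returns: [('Frank',)]

Reason: > vs >= gives different results when gpa = 3.36 exists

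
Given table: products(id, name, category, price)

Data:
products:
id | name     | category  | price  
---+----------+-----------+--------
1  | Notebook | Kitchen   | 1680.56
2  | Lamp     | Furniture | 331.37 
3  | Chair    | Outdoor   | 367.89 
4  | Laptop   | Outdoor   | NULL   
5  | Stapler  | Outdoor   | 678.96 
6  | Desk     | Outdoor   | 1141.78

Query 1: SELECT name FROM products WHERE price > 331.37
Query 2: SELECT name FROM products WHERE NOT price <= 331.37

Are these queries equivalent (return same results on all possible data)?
Yes, equivalent

Both queries return: [('Chair',), ('Desk',), ('Notebook',), ('Stapler',)]

Reason: Both filter price > 331.37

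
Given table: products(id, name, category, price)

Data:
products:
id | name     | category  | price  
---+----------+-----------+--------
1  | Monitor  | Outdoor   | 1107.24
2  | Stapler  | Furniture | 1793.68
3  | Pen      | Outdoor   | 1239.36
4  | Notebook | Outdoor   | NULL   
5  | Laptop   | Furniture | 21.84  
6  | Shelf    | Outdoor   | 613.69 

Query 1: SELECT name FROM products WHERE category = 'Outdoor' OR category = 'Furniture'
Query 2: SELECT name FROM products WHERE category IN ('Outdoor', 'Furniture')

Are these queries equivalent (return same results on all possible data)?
Yes, equivalent

Both queries return: [('Laptop',), ('Monitor',), ('Notebook',), ('Pen',), ('Shelf',), ('Stapler',)]

Reason: OR vs IN are equivalent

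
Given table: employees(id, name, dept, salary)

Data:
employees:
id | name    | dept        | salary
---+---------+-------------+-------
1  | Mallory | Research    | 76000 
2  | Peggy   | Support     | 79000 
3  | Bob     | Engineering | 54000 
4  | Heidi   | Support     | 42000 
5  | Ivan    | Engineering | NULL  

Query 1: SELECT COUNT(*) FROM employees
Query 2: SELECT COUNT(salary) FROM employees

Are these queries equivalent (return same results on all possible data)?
No, not equivalent

Query 1 returns: [(5,)]
Query 2 returns: [(4,)]

Reason: COUNT(*) includes NULLs, COUNT(column) excludes them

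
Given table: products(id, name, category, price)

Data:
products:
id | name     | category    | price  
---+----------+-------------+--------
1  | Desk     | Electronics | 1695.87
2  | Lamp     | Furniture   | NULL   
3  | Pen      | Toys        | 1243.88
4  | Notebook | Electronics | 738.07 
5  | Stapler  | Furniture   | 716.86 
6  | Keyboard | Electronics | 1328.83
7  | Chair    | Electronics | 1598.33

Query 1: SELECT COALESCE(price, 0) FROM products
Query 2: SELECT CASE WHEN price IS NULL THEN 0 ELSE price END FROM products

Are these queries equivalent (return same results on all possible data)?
Yes, equivalent

Both queries return: [(0,), (716.86,), (738.07,), (1243.88,), (1328.83,), (1598.33,), (1695.87,)]

Reason: COALESCE vs CASE for NULL handling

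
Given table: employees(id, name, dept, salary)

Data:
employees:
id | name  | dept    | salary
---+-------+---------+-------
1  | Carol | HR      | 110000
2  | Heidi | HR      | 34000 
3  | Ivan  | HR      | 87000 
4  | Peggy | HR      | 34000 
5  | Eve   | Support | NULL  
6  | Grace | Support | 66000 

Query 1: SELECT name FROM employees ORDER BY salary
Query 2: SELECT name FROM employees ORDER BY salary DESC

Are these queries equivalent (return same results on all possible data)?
No, not equivalent

Query 1 returns: [('Eve',), ('Heidi',), ('Peggy',), ('Grace',), ('Ivan',), ('Carol',)]
Query 2 returns: [('Carol',), ('Ivan',), ('Grace',), ('Heidi',), ('Peggy',), ('Eve',)]

Reason: ASC vs DESC gives opposite ordering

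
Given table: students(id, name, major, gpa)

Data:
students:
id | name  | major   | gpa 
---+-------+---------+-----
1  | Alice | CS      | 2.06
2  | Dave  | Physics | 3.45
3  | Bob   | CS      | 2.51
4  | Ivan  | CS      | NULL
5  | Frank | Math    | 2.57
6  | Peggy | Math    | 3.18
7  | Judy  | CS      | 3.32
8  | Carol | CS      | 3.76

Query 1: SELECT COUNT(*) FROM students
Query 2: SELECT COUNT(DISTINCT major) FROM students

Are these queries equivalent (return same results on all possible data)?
No, not equivalent

Query 1 returns: [(8,)]
Query 2 returns: [(3,)]

Reason: COUNT(*) counts rows, COUNT(DISTINCT major) counts unique majors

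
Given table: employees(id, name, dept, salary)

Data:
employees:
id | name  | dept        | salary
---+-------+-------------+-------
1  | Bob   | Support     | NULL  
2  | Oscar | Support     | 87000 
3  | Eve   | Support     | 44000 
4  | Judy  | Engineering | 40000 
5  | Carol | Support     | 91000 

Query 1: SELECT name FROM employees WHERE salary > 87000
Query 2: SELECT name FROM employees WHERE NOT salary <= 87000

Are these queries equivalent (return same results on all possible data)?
Yes, equivalent

Both queries return: [('Carol',)]

Reason: Both filter salary > 87000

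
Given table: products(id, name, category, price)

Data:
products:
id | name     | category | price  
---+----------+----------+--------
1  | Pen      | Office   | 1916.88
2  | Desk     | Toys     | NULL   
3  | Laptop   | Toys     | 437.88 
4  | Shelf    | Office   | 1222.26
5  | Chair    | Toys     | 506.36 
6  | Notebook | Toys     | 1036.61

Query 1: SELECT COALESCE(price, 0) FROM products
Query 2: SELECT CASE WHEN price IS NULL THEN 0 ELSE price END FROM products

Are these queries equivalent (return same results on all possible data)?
Yes, equivalent

Both queries return: [(0,), (437.88,), (506.36,), (1036.61,), (1222.26,), (1916.88,)]

Reason: COALESCE vs CASE for NULL handling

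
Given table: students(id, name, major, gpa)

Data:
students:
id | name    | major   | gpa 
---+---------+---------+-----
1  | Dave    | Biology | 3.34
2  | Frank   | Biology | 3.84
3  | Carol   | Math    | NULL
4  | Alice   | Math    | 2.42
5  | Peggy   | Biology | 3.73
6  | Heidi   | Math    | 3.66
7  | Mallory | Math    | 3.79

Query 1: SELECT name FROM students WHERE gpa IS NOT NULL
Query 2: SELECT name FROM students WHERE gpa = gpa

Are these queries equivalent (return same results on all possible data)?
Yes, equivalent

Both queries return: [('Alice',), ('Dave',), ('Frank',), ('Heidi',), ('Mallory',), ('Peggy',)]

Reason: IS NOT NULL vs self-equality (both exclude NULLs)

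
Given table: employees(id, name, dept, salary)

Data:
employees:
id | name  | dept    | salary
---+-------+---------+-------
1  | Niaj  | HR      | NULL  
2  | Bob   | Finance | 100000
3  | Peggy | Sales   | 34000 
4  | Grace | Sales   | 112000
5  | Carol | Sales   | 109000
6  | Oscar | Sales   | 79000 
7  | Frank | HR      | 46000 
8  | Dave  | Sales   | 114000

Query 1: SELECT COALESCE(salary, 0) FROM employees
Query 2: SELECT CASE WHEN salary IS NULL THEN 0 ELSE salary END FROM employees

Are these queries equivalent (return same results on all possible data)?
Yes, equivalent

Both queries return: [(0,), (34000,), (46000,), (79000,), (100000,), (109000,), (112000,), (114000,)]

Reason: COALESCE vs CASE for NULL handling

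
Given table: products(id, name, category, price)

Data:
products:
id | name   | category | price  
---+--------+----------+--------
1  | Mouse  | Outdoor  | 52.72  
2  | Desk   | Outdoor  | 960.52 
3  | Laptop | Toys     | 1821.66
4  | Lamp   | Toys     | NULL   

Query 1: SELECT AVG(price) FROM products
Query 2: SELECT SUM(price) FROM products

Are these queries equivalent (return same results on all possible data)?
No, not equivalent

Query 1 returns: [(944.9666666666667,)]
Query 2 returns: [(2834.9,)]

Reason: AVG vs SUM give different aggregate values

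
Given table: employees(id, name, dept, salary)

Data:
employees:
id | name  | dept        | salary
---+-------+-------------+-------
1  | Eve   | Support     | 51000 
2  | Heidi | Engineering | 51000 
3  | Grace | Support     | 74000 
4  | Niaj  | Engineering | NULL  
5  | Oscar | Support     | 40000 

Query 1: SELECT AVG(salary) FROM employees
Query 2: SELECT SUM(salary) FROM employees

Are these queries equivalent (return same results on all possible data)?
No, not equivalent

Query 1 returns: [(54000.0,)]
Query 2 returns: [(216000,)]

Reason: AVG vs SUM give different aggregate values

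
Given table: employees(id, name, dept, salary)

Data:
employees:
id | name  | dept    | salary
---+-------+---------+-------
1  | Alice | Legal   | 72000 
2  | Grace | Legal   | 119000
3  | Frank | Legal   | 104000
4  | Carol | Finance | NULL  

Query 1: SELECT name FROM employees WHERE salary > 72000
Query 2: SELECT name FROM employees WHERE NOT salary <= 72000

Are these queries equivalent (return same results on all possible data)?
Yes, equivalent

Both queries return: [('Frank',), ('Grace',)]

Reason: Both filter salary > 72000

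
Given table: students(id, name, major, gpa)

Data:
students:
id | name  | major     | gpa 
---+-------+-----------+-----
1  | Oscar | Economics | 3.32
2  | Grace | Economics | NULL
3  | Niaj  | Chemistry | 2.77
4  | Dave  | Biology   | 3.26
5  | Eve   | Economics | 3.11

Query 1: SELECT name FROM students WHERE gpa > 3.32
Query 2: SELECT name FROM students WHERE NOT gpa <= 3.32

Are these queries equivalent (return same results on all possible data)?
Yes, equivalent

Both queries return: []

Reason: Both filter gpa > 3.32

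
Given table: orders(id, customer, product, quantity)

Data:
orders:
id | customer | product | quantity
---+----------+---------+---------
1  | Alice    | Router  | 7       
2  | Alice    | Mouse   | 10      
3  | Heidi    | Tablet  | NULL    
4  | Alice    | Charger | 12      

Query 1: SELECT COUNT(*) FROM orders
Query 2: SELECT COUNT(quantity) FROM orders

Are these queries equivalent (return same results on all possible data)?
No, not equivalent

Query 1 returns: [(4,)]
Query 2 returns: [(3,)]

Reason: COUNT(*) includes NULLs, COUNT(column) excludes them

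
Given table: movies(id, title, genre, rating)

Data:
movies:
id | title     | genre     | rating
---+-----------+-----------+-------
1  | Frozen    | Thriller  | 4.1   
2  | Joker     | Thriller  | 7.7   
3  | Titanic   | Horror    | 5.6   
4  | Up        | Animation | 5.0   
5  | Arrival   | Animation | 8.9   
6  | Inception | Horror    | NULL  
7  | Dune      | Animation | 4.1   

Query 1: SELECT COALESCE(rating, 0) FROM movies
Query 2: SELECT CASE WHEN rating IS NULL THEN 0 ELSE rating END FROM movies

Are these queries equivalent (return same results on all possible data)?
Yes, equivalent

Both queries return: [(0,), (4.1,), (4.1,), (5.0,), (5.6,), (7.7,), (8.9,)]

Reason: COALESCE vs CASE for NULL handling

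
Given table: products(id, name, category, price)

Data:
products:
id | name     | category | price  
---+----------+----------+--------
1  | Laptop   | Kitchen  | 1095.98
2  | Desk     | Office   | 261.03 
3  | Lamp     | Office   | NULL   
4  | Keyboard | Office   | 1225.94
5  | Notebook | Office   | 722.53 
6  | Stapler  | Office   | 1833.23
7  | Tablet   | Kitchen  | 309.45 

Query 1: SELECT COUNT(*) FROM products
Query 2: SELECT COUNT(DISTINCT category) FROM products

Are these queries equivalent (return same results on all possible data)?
No, not equivalent

Query 1 returns: [(7,)]
Query 2 returns: [(2,)]

Reason: COUNT(*) counts rows, COUNT(DISTINCT category) counts unique categorys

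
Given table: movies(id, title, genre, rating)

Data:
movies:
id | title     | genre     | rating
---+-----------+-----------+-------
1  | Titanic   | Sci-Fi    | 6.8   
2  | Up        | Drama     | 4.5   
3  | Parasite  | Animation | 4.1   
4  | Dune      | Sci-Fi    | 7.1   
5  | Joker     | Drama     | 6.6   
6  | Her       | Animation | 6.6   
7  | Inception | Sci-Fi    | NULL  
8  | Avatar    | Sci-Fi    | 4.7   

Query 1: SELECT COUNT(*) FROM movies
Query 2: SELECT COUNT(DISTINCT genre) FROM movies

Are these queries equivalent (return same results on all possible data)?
No, not equivalent

Query 1 returns: [(8,)]
Query 2 returns: [(3,)]

Reason: COUNT(*) counts rows, COUNT(DISTINCT genre) counts unique genres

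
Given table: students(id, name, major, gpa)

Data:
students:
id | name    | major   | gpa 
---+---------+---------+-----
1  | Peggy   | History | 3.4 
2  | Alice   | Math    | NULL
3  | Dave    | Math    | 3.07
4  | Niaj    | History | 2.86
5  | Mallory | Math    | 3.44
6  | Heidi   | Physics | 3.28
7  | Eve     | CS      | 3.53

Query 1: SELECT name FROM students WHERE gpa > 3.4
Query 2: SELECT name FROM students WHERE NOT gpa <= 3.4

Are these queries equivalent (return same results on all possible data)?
Yes, equivalent

Both queries return: [('Eve',), ('Mallory',)]

Reason: Both filter gpa > 3.4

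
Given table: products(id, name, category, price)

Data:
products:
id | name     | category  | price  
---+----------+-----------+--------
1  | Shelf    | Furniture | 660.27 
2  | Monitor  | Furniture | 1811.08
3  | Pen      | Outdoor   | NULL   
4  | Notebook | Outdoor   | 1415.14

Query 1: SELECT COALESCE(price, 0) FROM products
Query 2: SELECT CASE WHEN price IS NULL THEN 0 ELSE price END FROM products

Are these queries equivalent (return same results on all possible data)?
Yes, equivalent

Both queries return: [(0,), (660.27,), (1415.14,), (1811.08,)]

Reason: COALESCE vs CASE for NULL handling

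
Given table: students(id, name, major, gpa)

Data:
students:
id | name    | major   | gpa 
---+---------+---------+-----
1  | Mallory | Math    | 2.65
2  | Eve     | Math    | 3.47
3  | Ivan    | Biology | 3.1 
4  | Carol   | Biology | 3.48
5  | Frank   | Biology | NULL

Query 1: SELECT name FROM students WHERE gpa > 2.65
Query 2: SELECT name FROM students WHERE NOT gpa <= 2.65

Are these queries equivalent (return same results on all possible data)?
Yes, equivalent

Both queries return: [('Carol',), ('Eve',), ('Ivan',)]

Reason: Both filter gpa > 2.65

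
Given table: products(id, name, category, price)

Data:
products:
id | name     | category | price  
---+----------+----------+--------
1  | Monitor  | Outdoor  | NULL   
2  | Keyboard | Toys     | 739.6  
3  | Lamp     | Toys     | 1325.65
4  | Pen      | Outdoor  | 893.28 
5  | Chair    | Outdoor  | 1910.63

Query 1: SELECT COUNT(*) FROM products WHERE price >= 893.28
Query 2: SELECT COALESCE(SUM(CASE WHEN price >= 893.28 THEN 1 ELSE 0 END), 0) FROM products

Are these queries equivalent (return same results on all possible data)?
Yes, equivalent

Both queries return: [(3,)]

Reason: COUNT with WHERE vs conditional SUM (COALESCE handles empty-table NULL)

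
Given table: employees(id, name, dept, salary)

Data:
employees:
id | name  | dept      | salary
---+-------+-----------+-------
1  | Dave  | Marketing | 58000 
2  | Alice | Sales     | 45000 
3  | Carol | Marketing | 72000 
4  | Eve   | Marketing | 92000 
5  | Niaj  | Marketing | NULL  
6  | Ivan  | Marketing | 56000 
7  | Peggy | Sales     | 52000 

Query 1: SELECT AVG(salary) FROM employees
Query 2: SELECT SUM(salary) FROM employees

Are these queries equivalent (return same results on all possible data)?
No, not equivalent

Query 1 returns: [(62500.0,)]
Query 2 returns: [(375000,)]

Reason: AVG vs SUM give different aggregate values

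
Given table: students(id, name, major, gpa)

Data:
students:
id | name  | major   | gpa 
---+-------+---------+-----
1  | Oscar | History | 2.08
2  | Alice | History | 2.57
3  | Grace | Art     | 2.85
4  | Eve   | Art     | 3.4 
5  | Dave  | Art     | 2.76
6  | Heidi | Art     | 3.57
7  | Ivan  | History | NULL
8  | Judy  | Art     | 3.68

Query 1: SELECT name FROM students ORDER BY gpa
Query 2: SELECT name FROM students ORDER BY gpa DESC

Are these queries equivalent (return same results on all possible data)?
No, not equivalent

Query 1 returns: [('Ivan',), ('Oscar',), ('Alice',), ('Dave',), ('Grace',), ('Eve',), ('Heidi',), ('Judy',)]
Query 2 returns: [('Judy',), ('Heidi',), ('Eve',), ('Grace',), ('Dave',), ('Alice',), ('Oscar',), ('Ivan',)]

Reason: ASC vs DESC gives opposite ordering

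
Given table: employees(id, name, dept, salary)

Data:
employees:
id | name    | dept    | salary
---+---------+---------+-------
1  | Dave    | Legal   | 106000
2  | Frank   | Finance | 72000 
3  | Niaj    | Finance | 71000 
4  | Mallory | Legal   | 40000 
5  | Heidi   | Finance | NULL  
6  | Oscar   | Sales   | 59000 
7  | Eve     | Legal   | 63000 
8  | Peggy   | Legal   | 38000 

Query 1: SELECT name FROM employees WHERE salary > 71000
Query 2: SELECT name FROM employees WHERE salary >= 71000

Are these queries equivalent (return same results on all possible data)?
No, not equivalent

Query 1 returns: [('Dave',), ('Frank',)]
Query 2 returns: [('Dave',), ('Frank',), ('Niaj',)]

Reason: > vs >= gives different results when salary = 71000 exists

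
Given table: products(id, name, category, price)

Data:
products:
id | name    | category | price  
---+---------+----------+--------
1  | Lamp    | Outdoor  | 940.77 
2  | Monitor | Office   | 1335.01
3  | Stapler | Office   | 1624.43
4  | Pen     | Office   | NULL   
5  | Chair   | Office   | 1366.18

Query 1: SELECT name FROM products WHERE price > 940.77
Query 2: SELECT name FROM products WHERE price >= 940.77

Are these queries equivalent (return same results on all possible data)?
No, not equivalent

Query 1 returns: [('Monitor',), ('Stapler',), ('Chair',)]
Query 2 returns: [('Lamp',), ('Monitor',), ('Stapler',), ('Chair',)]

Reason: > vs >= gives different results when price = 940.77 exists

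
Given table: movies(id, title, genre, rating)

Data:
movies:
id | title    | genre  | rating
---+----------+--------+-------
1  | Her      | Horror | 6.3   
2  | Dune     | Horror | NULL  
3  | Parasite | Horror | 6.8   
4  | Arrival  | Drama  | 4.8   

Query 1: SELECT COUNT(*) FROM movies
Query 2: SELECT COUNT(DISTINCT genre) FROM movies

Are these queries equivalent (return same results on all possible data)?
No, not equivalent

Query 1 returns: [(4,)]
Query 2 returns: [(2,)]

Reason: COUNT(*) counts rows, COUNT(DISTINCT genre) counts unique genres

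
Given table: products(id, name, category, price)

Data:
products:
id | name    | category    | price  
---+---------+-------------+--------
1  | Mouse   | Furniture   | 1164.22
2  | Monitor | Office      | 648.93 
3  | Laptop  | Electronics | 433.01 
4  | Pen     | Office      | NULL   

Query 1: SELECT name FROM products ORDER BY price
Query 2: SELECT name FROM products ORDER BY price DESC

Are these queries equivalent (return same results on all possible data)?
No, not equivalent

Query 1 returns: [('Pen',), ('Laptop',), ('Monitor',), ('Mouse',)]
Query 2 returns: [('Mouse',), ('Monitor',), ('Laptop',), ('Pen',)]

Reason: ASC vs DESC gives opposite ordering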